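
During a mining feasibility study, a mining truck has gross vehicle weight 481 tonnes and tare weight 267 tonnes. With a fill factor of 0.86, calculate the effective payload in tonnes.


Maximum payload = gross - tare
= 481 - 267 = 214 tonnes
Effective payload = max payload * fill factor
= 214 * 0.86
= 184.04 tonnes

184.04 tonnes


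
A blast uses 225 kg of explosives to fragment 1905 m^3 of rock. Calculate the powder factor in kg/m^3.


Powder factor = explosive mass / rock volume
= 225 / 1905
= 0.1181 kg/m^3

0.1181 kg/m^3


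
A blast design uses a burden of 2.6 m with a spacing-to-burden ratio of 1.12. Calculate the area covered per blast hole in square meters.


First, find the spacing:
Spacing = burden * ratio = 2.6 * 1.12
= 2.912 m
Then, calculate the area:
Area = burden * spacing = 2.6 * 2.912
= 7.5712 m^2

7.5712 m^2


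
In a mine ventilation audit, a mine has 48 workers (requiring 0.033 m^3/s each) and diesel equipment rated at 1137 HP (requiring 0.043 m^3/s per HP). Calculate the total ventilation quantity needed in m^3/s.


50.475 m^3/s

Airflow for workers:
Q_people = 48 * 0.033 = 1.584 m^3/s
Airflow for diesel equipment:
Q_diesel = 1137 * 0.043 = 48.891 m^3/s
Total ventilation:
Q_total = 1.584 + 48.891
= 50.475 m^3/s


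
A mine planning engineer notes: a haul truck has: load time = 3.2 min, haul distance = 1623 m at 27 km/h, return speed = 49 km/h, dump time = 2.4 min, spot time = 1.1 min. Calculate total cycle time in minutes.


Convert haul speed to m/min: 27 * 1000/60 = 450 m/min
Haul time = 1623 / 450 = 3.606666667 min
Convert return speed to m/min: 49 * 1000/60 = 816.6666667 m/min
Return time = 1623 / 816.6666667 = 1.987346939 min
Total cycle time:
= 3.2 + 3.606666667 + 2.4 + 1.987346939 + 1.1
= 12.294 min

12.294 min


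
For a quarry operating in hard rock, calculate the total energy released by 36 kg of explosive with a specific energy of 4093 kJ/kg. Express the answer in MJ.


147.348 MJ

Energy = mass * specific_energy / 1000
= 36 * 4093 / 1000
= 147348 / 1000
= 147.348 MJ


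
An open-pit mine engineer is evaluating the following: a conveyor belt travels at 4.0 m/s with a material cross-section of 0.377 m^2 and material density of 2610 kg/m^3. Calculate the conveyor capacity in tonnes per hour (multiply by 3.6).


14169.168 t/h

Volumetric flow = speed * area
= 4.0 * 0.377 = 1.508 m^3/s
Mass flow = volumetric * density
= 1.508 * 2610 = 3935.88 kg/s
Convert to t/h: multiply by 3.6
Capacity = 3935.88 * 3.6
= 14169.168 t/h


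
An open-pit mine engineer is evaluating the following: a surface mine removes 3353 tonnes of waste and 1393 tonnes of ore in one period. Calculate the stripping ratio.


Stripping ratio = waste tonnage / ore tonnage
= 3353 / 1393
= 2.407

2.407


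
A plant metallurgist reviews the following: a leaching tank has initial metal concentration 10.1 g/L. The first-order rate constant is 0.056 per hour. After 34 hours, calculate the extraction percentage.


Compute the exponent:
-k * t = -0.056 * 34 = -1.904
Remaining concentration:
C = 10.1 * exp(-1.904)
= 10.1 * 0.1489715397
= 1.504612551 g/L
Extracted = 10.1 - 1.504612551 = 8.595387449 g/L
Extraction % = 8.595387449 / 10.1 * 100
= 85.1028%

85.1028%


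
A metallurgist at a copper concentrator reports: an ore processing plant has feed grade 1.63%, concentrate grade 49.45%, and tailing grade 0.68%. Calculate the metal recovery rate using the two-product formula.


59.0948%

Using the two-product formula:
R = 100 * c * (f - t) / (f * (c - t))
Numerator = 100 * 49.45 * (1.63 - 0.68)
= 100 * 49.45 * 0.95
= 4697.75
Denominator = 1.63 * (49.45 - 0.68)
= 1.63 * 48.77
= 79.4951
R = 4697.75 / 79.4951
= 59.0948%


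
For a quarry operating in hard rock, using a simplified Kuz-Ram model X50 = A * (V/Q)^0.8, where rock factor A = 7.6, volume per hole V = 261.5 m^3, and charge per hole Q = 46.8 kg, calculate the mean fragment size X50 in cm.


Compute V/Q:
V/Q = 261.5 / 46.8 = 5.587606838
Raise to the power 0.8:
(V/Q)^0.8 = 5.587606838^0.8 = 3.96077956
Multiply by A:
X50 = 7.6 * 3.96077956
= 30.1019 cm

30.1019 cm


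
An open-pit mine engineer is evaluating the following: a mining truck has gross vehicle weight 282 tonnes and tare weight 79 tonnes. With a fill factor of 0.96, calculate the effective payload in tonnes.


Maximum payload = gross - tare
= 282 - 79 = 203 tonnes
Effective payload = max payload * fill factor
= 203 * 0.96
= 194.88 tonnes

194.88 tonnes


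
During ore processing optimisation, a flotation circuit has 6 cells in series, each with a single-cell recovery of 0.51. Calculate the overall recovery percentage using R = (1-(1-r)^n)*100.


98.6159%

Complement of single-cell recovery:
1 - r = 1 - 0.51 = 0.49
Raise to power n:
(1 - r)^6 = 0.49^6 = 0.0138412872
Overall recovery:
R = (1 - 0.0138412872) * 100
= 98.6159%


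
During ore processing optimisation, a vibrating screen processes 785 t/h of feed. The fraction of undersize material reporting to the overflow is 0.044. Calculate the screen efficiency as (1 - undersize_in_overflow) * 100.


95.6%

Screen efficiency = (1 - fraction of undersize in overflow) * 100
= (1 - 0.044) * 100
= 0.956 * 100
= 95.6%


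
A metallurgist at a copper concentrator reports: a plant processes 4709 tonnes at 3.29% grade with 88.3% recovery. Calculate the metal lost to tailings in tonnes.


Total metal in feed:
= 4709 * 3.29 / 100 = 154.9261 tonnes
Metal recovered:
= 154.9261 * 88.3 / 100 = 136.7997463 tonnes
Metal lost to tailings:
= 154.9261 - 136.7997463
= 18.1264 tonnes

18.1264 tonnes


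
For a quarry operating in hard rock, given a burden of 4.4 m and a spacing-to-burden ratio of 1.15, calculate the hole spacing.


Spacing = burden * ratio
= 4.4 * 1.15
= 5.06 m

5.06 m


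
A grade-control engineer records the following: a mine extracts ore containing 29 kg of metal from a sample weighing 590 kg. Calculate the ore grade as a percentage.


4.9153%

Ore grade = (metal mass / ore mass) * 100
= (29 / 590) * 100
= 0.04915254237 * 100
= 4.9153%


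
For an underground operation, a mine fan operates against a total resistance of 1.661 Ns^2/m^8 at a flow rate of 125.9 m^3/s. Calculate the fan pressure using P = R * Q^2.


Compute Q^2:
Q^2 = 125.9^2 = 15850.81
Compute pressure:
P = R * Q^2 = 1.661 * 15850.81
= 26328.1954 Pa

26328.1954 Pa


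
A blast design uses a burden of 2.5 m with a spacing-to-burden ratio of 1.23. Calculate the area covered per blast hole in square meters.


First, find the spacing:
Spacing = burden * ratio = 2.5 * 1.23
= 3.075 m
Then, calculate the area:
Area = burden * spacing = 2.5 * 3.075
= 7.6875 m^2

7.6875 m^2


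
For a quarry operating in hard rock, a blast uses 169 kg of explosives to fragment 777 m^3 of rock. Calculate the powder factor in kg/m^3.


Powder factor = explosive mass / rock volume
= 169 / 777
= 0.2175 kg/m^3

0.2175 kg/m^3


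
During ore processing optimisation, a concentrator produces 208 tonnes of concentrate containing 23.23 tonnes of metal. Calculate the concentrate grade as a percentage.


Grade = (metal in concentrate / concentrate mass) * 100
= (23.23 / 208) * 100
= 0.1116826923 * 100
= 11.1683%

11.1683%


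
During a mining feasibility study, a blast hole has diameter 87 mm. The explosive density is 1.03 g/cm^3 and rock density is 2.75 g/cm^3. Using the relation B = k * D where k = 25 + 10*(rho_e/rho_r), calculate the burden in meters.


2.5009 m

First, compute k:
rho_e / rho_r = 1.03 / 2.75 = 0.3745454545
k = 25 + 10 * 0.3745454545 = 28.74545455
Then, compute burden:
B = k * D / 1000 = 28.74545455 * 87 / 1000
= 2500.854545 / 1000
= 2.5009 m


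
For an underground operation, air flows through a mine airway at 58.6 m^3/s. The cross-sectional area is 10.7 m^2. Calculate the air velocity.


5.4766 m/s

Velocity = flow rate / cross-sectional area
= 58.6 / 10.7
= 5.4766 m/s


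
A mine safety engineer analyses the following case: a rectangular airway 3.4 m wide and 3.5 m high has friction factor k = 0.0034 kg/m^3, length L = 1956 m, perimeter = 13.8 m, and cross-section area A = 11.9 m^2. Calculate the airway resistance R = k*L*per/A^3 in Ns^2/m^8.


0.0545 Ns^2/m^8

Compute the numerator:
k * L * per = 0.0034 * 1956 * 13.8
= 91.77552
Compute the denominator:
A^3 = 11.9^3 = 1685.159
Resistance:
R = 91.77552 / 1685.159
= 0.0545 Ns^2/m^8


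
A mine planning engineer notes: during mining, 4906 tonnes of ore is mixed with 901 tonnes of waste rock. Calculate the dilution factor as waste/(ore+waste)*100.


15.5158%

Total material = ore + waste
= 4906 + 901 = 5807 tonnes
Dilution = waste / total * 100
= 901 / 5807 * 100
= 0.1551575685 * 100
= 15.5158%


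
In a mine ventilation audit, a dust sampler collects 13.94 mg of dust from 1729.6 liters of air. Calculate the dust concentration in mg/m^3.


8.0597 mg/m^3

Convert liters to m^3: 1 m^3 = 1000 L
Concentration = mass / volume * 1000
= 13.94 / 1729.6 * 1000
= 0.008059666975 * 1000
= 8.0597 mg/m^3


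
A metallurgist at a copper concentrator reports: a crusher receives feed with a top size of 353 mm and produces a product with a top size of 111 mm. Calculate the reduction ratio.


Reduction ratio = feed size / product size
= 353 / 111
= 3.1802

3.1802


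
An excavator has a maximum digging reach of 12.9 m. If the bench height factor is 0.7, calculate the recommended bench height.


9.03 m

Bench height = reach * factor
= 12.9 * 0.7
= 9.03 m


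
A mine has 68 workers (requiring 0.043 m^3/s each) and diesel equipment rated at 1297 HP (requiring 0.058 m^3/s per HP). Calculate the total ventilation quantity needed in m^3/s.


Airflow for workers:
Q_people = 68 * 0.043 = 2.924 m^3/s
Airflow for diesel equipment:
Q_diesel = 1297 * 0.058 = 75.226 m^3/s
Total ventilation:
Q_total = 2.924 + 75.226
= 78.15 m^3/s

78.15 m^3/s


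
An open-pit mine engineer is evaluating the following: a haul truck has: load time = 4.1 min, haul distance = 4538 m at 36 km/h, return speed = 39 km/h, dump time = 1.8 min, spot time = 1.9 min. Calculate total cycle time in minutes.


Convert haul speed to m/min: 36 * 1000/60 = 600 m/min
Haul time = 4538 / 600 = 7.563333333 min
Convert return speed to m/min: 39 * 1000/60 = 650 m/min
Return time = 4538 / 650 = 6.981538462 min
Total cycle time:
= 4.1 + 7.563333333 + 1.8 + 6.981538462 + 1.9
= 22.3449 min

22.3449 min


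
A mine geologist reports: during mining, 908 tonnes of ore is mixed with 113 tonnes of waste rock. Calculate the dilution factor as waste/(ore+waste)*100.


11.0676%

Total material = ore + waste
= 908 + 113 = 1021 tonnes
Dilution = waste / total * 100
= 113 / 1021 * 100
= 0.110675808 * 100
= 11.0676%


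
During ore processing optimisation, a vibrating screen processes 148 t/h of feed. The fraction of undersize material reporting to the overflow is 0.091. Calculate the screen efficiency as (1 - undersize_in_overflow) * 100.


90.9%

Screen efficiency = (1 - fraction of undersize in overflow) * 100
= (1 - 0.091) * 100
= 0.909 * 100
= 90.9%


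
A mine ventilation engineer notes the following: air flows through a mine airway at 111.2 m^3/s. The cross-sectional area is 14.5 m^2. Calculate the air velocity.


7.669 m/s

Velocity = flow rate / cross-sectional area
= 111.2 / 14.5
= 7.669 m/s


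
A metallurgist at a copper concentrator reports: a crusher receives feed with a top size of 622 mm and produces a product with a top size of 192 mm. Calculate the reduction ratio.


Reduction ratio = feed size / product size
= 622 / 192
= 3.2396

3.2396


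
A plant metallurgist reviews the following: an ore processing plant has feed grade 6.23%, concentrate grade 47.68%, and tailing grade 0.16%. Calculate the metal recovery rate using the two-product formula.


97.7598%

Using the two-product formula:
R = 100 * c * (f - t) / (f * (c - t))
Numerator = 100 * 47.68 * (6.23 - 0.16)
= 100 * 47.68 * 6.07
= 28941.76
Denominator = 6.23 * (47.68 - 0.16)
= 6.23 * 47.52
= 296.0496
R = 28941.76 / 296.0496
= 97.7598%


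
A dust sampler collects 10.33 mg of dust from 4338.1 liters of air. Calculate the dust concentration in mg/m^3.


Convert liters to m^3: 1 m^3 = 1000 L
Concentration = mass / volume * 1000
= 10.33 / 4338.1 * 1000
= 0.002381226804 * 1000
= 2.3812 mg/m^3

2.3812 mg/m^3


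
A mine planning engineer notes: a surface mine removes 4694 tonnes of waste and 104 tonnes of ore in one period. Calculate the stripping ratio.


45.1346

Stripping ratio = waste tonnage / ore tonnage
= 4694 / 104
= 45.1346


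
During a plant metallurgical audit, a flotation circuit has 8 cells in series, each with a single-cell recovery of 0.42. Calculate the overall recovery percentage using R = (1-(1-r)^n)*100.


98.7194%

Complement of single-cell recovery:
1 - r = 1 - 0.42 = 0.58
Raise to power n:
(1 - r)^8 = 0.58^8 = 0.01280630817
Overall recovery:
R = (1 - 0.01280630817) * 100
= 98.7194%


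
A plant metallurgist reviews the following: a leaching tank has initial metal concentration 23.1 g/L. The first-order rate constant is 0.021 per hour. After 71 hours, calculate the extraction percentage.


77.4853%

Compute the exponent:
-k * t = -0.021 * 71 = -1.491
Remaining concentration:
C = 23.1 * exp(-1.491)
= 23.1 * 0.2251473955
= 5.200904837 g/L
Extracted = 23.1 - 5.200904837 = 17.89909516 g/L
Extraction % = 17.89909516 / 23.1 * 100
= 77.4853%


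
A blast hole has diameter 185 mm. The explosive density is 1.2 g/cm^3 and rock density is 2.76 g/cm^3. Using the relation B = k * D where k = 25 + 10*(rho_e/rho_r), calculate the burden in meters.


5.4293 m

First, compute k:
rho_e / rho_r = 1.2 / 2.76 = 0.4347826087
k = 25 + 10 * 0.4347826087 = 29.34782609
Then, compute burden:
B = k * D / 1000 = 29.34782609 * 185 / 1000
= 5429.347826 / 1000
= 5.4293 m


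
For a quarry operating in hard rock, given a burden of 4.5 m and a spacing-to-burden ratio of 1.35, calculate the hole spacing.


6.075 m

Spacing = burden * ratio
= 4.5 * 1.35
= 6.075 m


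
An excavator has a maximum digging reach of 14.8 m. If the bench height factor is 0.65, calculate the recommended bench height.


Bench height = reach * factor
= 14.8 * 0.65
= 9.62 m

9.62 m


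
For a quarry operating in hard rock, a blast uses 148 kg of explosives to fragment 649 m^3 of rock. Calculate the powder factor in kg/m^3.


0.228 kg/m^3

Powder factor = explosive mass / rock volume
= 148 / 649
= 0.228 kg/m^3


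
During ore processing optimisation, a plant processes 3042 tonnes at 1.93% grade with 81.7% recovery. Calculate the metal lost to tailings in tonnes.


Total metal in feed:
= 3042 * 1.93 / 100 = 58.7106 tonnes
Metal recovered:
= 58.7106 * 81.7 / 100 = 47.9665602 tonnes
Metal lost to tailings:
= 58.7106 - 47.9665602
= 10.744 tonnes

10.744 tonnes


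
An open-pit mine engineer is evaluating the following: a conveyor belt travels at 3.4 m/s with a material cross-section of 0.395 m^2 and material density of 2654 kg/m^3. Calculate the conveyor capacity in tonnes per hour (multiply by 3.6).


12831.5592 t/h

Volumetric flow = speed * area
= 3.4 * 0.395 = 1.343 m^3/s
Mass flow = volumetric * density
= 1.343 * 2654 = 3564.322 kg/s
Convert to t/h: multiply by 3.6
Capacity = 3564.322 * 3.6
= 12831.5592 t/h


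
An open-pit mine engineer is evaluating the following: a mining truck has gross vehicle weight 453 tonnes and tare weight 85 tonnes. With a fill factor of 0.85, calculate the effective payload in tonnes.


312.8 tonnes

Maximum payload = gross - tare
= 453 - 85 = 368 tonnes
Effective payload = max payload * fill factor
= 368 * 0.85
= 312.8 tonnes


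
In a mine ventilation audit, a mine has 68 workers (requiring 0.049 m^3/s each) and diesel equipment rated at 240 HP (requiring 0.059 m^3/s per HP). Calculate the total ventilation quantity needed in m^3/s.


17.492 m^3/s

Airflow for workers:
Q_people = 68 * 0.049 = 3.332 m^3/s
Airflow for diesel equipment:
Q_diesel = 240 * 0.059 = 14.16 m^3/s
Total ventilation:
Q_total = 3.332 + 14.16
= 17.492 m^3/s


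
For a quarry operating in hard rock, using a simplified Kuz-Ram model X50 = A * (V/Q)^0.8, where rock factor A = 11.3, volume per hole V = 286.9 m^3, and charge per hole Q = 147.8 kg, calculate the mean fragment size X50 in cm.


Compute V/Q:
V/Q = 286.9 / 147.8 = 1.941136671
Raise to the power 0.8:
(V/Q)^0.8 = 1.941136671^0.8 = 1.699984225
Multiply by A:
X50 = 11.3 * 1.699984225
= 19.2098 cm

19.2098 cm


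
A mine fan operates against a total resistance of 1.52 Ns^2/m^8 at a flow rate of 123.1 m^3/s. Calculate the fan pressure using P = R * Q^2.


Compute Q^2:
Q^2 = 123.1^2 = 15153.61
Compute pressure:
P = R * Q^2 = 1.52 * 15153.61
= 23033.4872 Pa

23033.4872 Pa


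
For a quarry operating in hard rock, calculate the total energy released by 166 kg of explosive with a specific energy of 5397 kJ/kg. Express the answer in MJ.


895.902 MJ

Energy = mass * specific_energy / 1000
= 166 * 5397 / 1000
= 895902 / 1000
= 895.902 MJ


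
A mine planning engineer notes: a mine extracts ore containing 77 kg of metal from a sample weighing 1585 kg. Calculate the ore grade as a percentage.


Ore grade = (metal mass / ore mass) * 100
= (77 / 1585) * 100
= 0.04858044164 * 100
= 4.858%

4.858%


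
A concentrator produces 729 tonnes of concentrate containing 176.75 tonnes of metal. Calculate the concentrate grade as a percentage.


24.2455%

Grade = (metal in concentrate / concentrate mass) * 100
= (176.75 / 729) * 100
= 0.2424554184 * 100
= 24.2455%


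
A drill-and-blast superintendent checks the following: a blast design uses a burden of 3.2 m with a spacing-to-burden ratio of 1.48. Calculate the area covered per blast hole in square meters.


First, find the spacing:
Spacing = burden * ratio = 3.2 * 1.48
= 4.736 m
Then, calculate the area:
Area = burden * spacing = 3.2 * 4.736
= 15.1552 m^2

15.1552 m^2


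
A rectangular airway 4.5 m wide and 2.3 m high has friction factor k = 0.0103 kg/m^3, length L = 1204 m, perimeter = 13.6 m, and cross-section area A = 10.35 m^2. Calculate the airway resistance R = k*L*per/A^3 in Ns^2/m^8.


Compute the numerator:
k * L * per = 0.0103 * 1204 * 13.6
= 168.65632
Compute the denominator:
A^3 = 10.35^3 = 1108.717875
Resistance:
R = 168.65632 / 1108.717875
= 0.1521 Ns^2/m^8

0.1521 Ns^2/m^8


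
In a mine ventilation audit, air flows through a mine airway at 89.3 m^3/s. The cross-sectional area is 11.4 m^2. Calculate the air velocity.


Velocity = flow rate / cross-sectional area
= 89.3 / 11.4
= 7.8333 m/s

7.8333 m/s


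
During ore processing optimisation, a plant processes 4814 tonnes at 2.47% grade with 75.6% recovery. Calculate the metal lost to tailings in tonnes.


Total metal in feed:
= 4814 * 2.47 / 100 = 118.9058 tonnes
Metal recovered:
= 118.9058 * 75.6 / 100 = 89.8927848 tonnes
Metal lost to tailings:
= 118.9058 - 89.8927848
= 29.013 tonnes

29.013 tonnes


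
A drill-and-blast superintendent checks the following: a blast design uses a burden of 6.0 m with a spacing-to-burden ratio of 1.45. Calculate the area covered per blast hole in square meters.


52.2 m^2

First, find the spacing:
Spacing = burden * ratio = 6.0 * 1.45
= 8.7 m
Then, calculate the area:
Area = burden * spacing = 6.0 * 8.7
= 52.2 m^2


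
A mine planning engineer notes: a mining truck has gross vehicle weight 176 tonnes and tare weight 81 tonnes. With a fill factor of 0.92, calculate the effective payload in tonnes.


87.4 tonnes

Maximum payload = gross - tare
= 176 - 81 = 95 tonnes
Effective payload = max payload * fill factor
= 95 * 0.92
= 87.4 tonnes


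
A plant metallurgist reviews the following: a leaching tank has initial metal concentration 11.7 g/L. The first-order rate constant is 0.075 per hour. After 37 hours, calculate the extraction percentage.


93.7651%

Compute the exponent:
-k * t = -0.075 * 37 = -2.775
Remaining concentration:
C = 11.7 * exp(-2.775)
= 11.7 * 0.06234947669
= 0.7294888773 g/L
Extracted = 11.7 - 0.7294888773 = 10.97051112 g/L
Extraction % = 10.97051112 / 11.7 * 100
= 93.7651%


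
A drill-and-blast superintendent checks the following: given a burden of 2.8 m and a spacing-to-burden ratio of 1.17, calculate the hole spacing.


3.276 m

Spacing = burden * ratio
= 2.8 * 1.17
= 3.276 m


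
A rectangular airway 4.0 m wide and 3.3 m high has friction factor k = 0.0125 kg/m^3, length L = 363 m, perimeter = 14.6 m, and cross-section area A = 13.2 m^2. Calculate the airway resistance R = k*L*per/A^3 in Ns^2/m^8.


Compute the numerator:
k * L * per = 0.0125 * 363 * 14.6
= 66.2475
Compute the denominator:
A^3 = 13.2^3 = 2299.968
Resistance:
R = 66.2475 / 2299.968
= 0.0288 Ns^2/m^8

0.0288 Ns^2/m^8


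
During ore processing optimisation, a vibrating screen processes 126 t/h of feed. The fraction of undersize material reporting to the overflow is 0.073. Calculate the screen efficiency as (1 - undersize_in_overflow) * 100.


Screen efficiency = (1 - fraction of undersize in overflow) * 100
= (1 - 0.073) * 100
= 0.927 * 100
= 92.7%

92.7%


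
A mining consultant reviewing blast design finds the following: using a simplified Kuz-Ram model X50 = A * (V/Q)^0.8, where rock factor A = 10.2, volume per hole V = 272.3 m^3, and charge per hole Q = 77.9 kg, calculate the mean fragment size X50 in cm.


27.7593 cm

Compute V/Q:
V/Q = 272.3 / 77.9 = 3.49550706
Raise to the power 0.8:
(V/Q)^0.8 = 3.49550706^0.8 = 2.721498799
Multiply by A:
X50 = 10.2 * 2.721498799
= 27.7593 cm


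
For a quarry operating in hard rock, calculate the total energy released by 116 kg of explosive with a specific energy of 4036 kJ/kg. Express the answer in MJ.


468.176 MJ

Energy = mass * specific_energy / 1000
= 116 * 4036 / 1000
= 468176 / 1000
= 468.176 MJ


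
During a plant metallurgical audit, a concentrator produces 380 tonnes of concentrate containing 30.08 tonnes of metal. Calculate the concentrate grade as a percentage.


Grade = (metal in concentrate / concentrate mass) * 100
= (30.08 / 380) * 100
= 0.07915789474 * 100
= 7.9158%

7.9158%


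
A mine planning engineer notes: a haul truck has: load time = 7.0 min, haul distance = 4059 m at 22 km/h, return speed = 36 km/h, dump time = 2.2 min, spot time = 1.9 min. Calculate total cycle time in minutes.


Convert haul speed to m/min: 22 * 1000/60 = 366.6666667 m/min
Haul time = 4059 / 366.6666667 = 11.07 min
Convert return speed to m/min: 36 * 1000/60 = 600 m/min
Return time = 4059 / 600 = 6.765 min
Total cycle time:
= 7.0 + 11.07 + 2.2 + 6.765 + 1.9
= 28.935 min

28.935 min


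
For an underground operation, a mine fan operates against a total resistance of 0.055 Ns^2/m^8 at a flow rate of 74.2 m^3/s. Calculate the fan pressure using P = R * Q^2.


302.8102 Pa

Compute Q^2:
Q^2 = 74.2^2 = 5505.64
Compute pressure:
P = R * Q^2 = 0.055 * 5505.64
= 302.8102 Pa


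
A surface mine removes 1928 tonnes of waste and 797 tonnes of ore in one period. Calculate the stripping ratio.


2.4191

Stripping ratio = waste tonnage / ore tonnage
= 1928 / 797
= 2.4191


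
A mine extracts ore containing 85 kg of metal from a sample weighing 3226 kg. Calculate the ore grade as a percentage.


Ore grade = (metal mass / ore mass) * 100
= (85 / 3226) * 100
= 0.02634841909 * 100
= 2.6348%

2.6348%


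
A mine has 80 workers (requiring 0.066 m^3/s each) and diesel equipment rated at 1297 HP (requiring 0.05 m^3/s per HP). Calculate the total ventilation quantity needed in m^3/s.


Airflow for workers:
Q_people = 80 * 0.066 = 5.28 m^3/s
Airflow for diesel equipment:
Q_diesel = 1297 * 0.05 = 64.85 m^3/s
Total ventilation:
Q_total = 5.28 + 64.85
= 70.13 m^3/s

70.13 m^3/s


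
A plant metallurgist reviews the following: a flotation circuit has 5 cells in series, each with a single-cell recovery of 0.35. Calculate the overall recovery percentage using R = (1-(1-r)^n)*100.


88.3971%

Complement of single-cell recovery:
1 - r = 1 - 0.35 = 0.65
Raise to power n:
(1 - r)^5 = 0.65^5 = 0.1160290625
Overall recovery:
R = (1 - 0.1160290625) * 100
= 88.3971%


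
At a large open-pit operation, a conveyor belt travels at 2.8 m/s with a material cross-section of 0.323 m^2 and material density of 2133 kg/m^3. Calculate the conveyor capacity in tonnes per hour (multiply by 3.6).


Volumetric flow = speed * area
= 2.8 * 0.323 = 0.9044 m^3/s
Mass flow = volumetric * density
= 0.9044 * 2133 = 1929.0852 kg/s
Convert to t/h: multiply by 3.6
Capacity = 1929.0852 * 3.6
= 6944.7067 t/h

6944.7067 t/h


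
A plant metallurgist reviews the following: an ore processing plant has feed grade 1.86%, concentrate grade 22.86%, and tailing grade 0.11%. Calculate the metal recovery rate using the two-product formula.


94.5409%

Using the two-product formula:
R = 100 * c * (f - t) / (f * (c - t))
Numerator = 100 * 22.86 * (1.86 - 0.11)
= 100 * 22.86 * 1.75
= 4000.5
Denominator = 1.86 * (22.86 - 0.11)
= 1.86 * 22.75
= 42.315
R = 4000.5 / 42.315
= 94.5409%


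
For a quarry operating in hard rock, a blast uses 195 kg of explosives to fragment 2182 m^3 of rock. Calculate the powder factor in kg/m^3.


0.0894 kg/m^3

Powder factor = explosive mass / rock volume
= 195 / 2182
= 0.0894 kg/m^3


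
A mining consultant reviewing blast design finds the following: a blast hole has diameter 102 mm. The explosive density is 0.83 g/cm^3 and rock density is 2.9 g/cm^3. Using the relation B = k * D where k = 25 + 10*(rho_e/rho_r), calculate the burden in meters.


First, compute k:
rho_e / rho_r = 0.83 / 2.9 = 0.2862068966
k = 25 + 10 * 0.2862068966 = 27.86206897
Then, compute burden:
B = k * D / 1000 = 27.86206897 * 102 / 1000
= 2841.931034 / 1000
= 2.8419 m

2.8419 m


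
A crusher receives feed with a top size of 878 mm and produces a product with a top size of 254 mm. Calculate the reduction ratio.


Reduction ratio = feed size / product size
= 878 / 254
= 3.4567

3.4567


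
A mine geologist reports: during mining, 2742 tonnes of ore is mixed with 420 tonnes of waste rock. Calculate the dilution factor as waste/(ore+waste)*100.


13.2827%

Total material = ore + waste
= 2742 + 420 = 3162 tonnes
Dilution = waste / total * 100
= 420 / 3162 * 100
= 0.1328273245 * 100
= 13.2827%


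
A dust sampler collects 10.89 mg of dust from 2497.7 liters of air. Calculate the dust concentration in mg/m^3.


4.36 mg/m^3

Convert liters to m^3: 1 m^3 = 1000 L
Concentration = mass / volume * 1000
= 10.89 / 2497.7 * 1000
= 0.00436001121 * 1000
= 4.36 mg/m^3


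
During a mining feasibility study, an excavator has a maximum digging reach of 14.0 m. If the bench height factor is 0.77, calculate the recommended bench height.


Bench height = reach * factor
= 14.0 * 0.77
= 10.78 m

10.78 m


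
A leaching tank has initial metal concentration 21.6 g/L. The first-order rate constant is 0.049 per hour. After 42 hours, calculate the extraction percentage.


87.2291%

Compute the exponent:
-k * t = -0.049 * 42 = -2.058
Remaining concentration:
C = 21.6 * exp(-2.058)
= 21.6 * 0.1277091329
= 2.758517271 g/L
Extracted = 21.6 - 2.758517271 = 18.84148273 g/L
Extraction % = 18.84148273 / 21.6 * 100
= 87.2291%


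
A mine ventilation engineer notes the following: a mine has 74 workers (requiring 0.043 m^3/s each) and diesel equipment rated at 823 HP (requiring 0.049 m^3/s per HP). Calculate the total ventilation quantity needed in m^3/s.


Airflow for workers:
Q_people = 74 * 0.043 = 3.182 m^3/s
Airflow for diesel equipment:
Q_diesel = 823 * 0.049 = 40.327 m^3/s
Total ventilation:
Q_total = 3.182 + 40.327
= 43.509 m^3/s

43.509 m^3/s


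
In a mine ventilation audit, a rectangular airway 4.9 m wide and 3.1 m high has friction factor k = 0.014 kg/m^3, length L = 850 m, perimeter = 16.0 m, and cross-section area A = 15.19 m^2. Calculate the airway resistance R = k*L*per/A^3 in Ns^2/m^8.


Compute the numerator:
k * L * per = 0.014 * 850 * 16.0
= 190.4
Compute the denominator:
A^3 = 15.19^3 = 3504.881359
Resistance:
R = 190.4 / 3504.881359
= 0.0543 Ns^2/m^8

0.0543 Ns^2/m^8


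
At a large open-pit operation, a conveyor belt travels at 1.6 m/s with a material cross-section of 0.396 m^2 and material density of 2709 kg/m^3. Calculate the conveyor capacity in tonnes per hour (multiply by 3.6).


Volumetric flow = speed * area
= 1.6 * 0.396 = 0.6336 m^3/s
Mass flow = volumetric * density
= 0.6336 * 2709 = 1716.4224 kg/s
Convert to t/h: multiply by 3.6
Capacity = 1716.4224 * 3.6
= 6179.1206 t/h

6179.1206 t/h


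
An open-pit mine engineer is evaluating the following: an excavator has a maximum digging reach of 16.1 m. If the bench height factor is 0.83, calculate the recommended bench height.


Bench height = reach * factor
= 16.1 * 0.83
= 13.363 m

13.363 m


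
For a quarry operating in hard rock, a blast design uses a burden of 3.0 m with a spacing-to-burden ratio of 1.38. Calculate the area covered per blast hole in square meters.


12.42 m^2

First, find the spacing:
Spacing = burden * ratio = 3.0 * 1.38
= 4.14 m
Then, calculate the area:
Area = burden * spacing = 3.0 * 4.14
= 12.42 m^2


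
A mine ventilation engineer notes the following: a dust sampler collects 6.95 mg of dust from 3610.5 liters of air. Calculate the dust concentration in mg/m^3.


Convert liters to m^3: 1 m^3 = 1000 L
Concentration = mass / volume * 1000
= 6.95 / 3610.5 * 1000
= 0.001924941144 * 1000
= 1.9249 mg/m^3

1.9249 mg/m^3


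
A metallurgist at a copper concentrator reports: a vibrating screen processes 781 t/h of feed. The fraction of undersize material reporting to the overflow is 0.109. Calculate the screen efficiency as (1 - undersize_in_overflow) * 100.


Screen efficiency = (1 - fraction of undersize in overflow) * 100
= (1 - 0.109) * 100
= 0.891 * 100
= 89.1%

89.1%


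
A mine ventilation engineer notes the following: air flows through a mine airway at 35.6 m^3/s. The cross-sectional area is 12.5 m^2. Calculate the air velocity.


2.848 m/s

Velocity = flow rate / cross-sectional area
= 35.6 / 12.5
= 2.848 m/s


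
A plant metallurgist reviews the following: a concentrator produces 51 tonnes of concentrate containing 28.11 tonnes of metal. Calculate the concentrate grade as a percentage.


Grade = (metal in concentrate / concentrate mass) * 100
= (28.11 / 51) * 100
= 0.5511764706 * 100
= 55.1176%

55.1176%


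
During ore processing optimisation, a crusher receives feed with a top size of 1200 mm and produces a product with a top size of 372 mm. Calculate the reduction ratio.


3.2258

Reduction ratio = feed size / product size
= 1200 / 372
= 3.2258


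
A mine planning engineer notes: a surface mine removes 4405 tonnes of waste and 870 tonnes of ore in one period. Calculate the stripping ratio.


5.0632

Stripping ratio = waste tonnage / ore tonnage
= 4405 / 870
= 5.0632


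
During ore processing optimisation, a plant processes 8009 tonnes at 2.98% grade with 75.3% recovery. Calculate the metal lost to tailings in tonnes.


Total metal in feed:
= 8009 * 2.98 / 100 = 238.6682 tonnes
Metal recovered:
= 238.6682 * 75.3 / 100 = 179.7171546 tonnes
Metal lost to tailings:
= 238.6682 - 179.7171546
= 58.951 tonnes

58.951 tonnes


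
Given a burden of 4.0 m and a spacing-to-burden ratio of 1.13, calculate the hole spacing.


4.52 m

Spacing = burden * ratio
= 4.0 * 1.13
= 4.52 m


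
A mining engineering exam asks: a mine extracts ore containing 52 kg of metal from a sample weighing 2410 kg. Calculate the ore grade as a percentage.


2.1577%

Ore grade = (metal mass / ore mass) * 100
= (52 / 2410) * 100
= 0.02157676349 * 100
= 2.1577%


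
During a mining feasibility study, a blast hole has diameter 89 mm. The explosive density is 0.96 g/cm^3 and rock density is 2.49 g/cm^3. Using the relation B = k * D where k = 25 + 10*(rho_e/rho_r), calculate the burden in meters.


2.5681 m

First, compute k:
rho_e / rho_r = 0.96 / 2.49 = 0.3855421687
k = 25 + 10 * 0.3855421687 = 28.85542169
Then, compute burden:
B = k * D / 1000 = 28.85542169 * 89 / 1000
= 2568.13253 / 1000
= 2.5681 m


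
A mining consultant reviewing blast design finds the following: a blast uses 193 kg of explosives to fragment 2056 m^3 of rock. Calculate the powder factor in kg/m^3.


0.0939 kg/m^3

Powder factor = explosive mass / rock volume
= 193 / 2056
= 0.0939 kg/m^3


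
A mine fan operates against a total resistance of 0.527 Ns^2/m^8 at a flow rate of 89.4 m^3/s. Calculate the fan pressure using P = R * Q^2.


Compute Q^2:
Q^2 = 89.4^2 = 7992.36
Compute pressure:
P = R * Q^2 = 0.527 * 7992.36
= 4211.9737 Pa

4211.9737 Pa


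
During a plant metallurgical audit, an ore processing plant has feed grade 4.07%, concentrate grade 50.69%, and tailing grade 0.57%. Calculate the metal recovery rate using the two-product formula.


Using the two-product formula:
R = 100 * c * (f - t) / (f * (c - t))
Numerator = 100 * 50.69 * (4.07 - 0.57)
= 100 * 50.69 * 3.5
= 17741.5
Denominator = 4.07 * (50.69 - 0.57)
= 4.07 * 50.12
= 203.9884
R = 17741.5 / 203.9884
= 86.9731%

86.9731%


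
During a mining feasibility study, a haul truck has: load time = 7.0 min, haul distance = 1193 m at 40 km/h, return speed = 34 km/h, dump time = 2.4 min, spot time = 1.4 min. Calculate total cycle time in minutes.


Convert haul speed to m/min: 40 * 1000/60 = 666.6666667 m/min
Haul time = 1193 / 666.6666667 = 1.7895 min
Convert return speed to m/min: 34 * 1000/60 = 566.6666667 m/min
Return time = 1193 / 566.6666667 = 2.105294118 min
Total cycle time:
= 7.0 + 1.7895 + 2.4 + 2.105294118 + 1.4
= 14.6948 min

14.6948 min


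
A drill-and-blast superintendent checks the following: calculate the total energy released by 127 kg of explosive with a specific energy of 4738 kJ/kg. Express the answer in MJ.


Energy = mass * specific_energy / 1000
= 127 * 4738 / 1000
= 601726 / 1000
= 601.726 MJ

601.726 MJ


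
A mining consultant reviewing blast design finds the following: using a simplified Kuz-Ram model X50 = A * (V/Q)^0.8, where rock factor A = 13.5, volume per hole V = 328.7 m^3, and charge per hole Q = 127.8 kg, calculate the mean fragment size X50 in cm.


28.7441 cm

Compute V/Q:
V/Q = 328.7 / 127.8 = 2.57198748
Raise to the power 0.8:
(V/Q)^0.8 = 2.57198748^0.8 = 2.129193248
Multiply by A:
X50 = 13.5 * 2.129193248
= 28.7441 cm


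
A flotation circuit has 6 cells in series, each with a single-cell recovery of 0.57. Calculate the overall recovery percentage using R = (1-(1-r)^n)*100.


99.3679%

Complement of single-cell recovery:
1 - r = 1 - 0.57 = 0.43
Raise to power n:
(1 - r)^6 = 0.43^6 = 0.006321363049
Overall recovery:
R = (1 - 0.006321363049) * 100
= 99.3679%


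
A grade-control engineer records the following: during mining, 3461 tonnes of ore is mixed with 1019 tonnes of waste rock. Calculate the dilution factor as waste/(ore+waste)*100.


22.7455%

Total material = ore + waste
= 3461 + 1019 = 4480 tonnes
Dilution = waste / total * 100
= 1019 / 4480 * 100
= 0.2274553571 * 100
= 22.7455%


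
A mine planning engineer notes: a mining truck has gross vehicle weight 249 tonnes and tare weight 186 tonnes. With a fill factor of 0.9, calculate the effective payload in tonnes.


Maximum payload = gross - tare
= 249 - 186 = 63 tonnes
Effective payload = max payload * fill factor
= 63 * 0.9
= 56.7 tonnes

56.7 tonnes


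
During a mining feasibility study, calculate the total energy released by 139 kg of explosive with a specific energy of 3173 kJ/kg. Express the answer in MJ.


Energy = mass * specific_energy / 1000
= 139 * 3173 / 1000
= 441047 / 1000
= 441.047 MJ

441.047 MJ


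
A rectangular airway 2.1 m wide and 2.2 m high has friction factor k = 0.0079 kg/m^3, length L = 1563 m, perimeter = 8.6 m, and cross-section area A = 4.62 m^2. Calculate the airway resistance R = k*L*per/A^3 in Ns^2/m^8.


1.0769 Ns^2/m^8

Compute the numerator:
k * L * per = 0.0079 * 1563 * 8.6
= 106.19022
Compute the denominator:
A^3 = 4.62^3 = 98.611128
Resistance:
R = 106.19022 / 98.611128
= 1.0769 Ns^2/m^8


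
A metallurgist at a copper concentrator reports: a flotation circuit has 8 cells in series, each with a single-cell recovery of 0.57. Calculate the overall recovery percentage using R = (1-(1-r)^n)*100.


Complement of single-cell recovery:
1 - r = 1 - 0.57 = 0.43
Raise to power n:
(1 - r)^8 = 0.43^8 = 0.001168820028
Overall recovery:
R = (1 - 0.001168820028) * 100
= 99.8831%

99.8831%


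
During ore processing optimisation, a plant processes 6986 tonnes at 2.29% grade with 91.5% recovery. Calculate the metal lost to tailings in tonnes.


13.5982 tonnes

Total metal in feed:
= 6986 * 2.29 / 100 = 159.9794 tonnes
Metal recovered:
= 159.9794 * 91.5 / 100 = 146.381151 tonnes
Metal lost to tailings:
= 159.9794 - 146.381151
= 13.5982 tonnes


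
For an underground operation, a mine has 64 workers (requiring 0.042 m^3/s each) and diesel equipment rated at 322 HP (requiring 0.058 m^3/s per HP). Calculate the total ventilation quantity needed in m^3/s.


21.364 m^3/s

Airflow for workers:
Q_people = 64 * 0.042 = 2.688 m^3/s
Airflow for diesel equipment:
Q_diesel = 322 * 0.058 = 18.676 m^3/s
Total ventilation:
Q_total = 2.688 + 18.676
= 21.364 m^3/s


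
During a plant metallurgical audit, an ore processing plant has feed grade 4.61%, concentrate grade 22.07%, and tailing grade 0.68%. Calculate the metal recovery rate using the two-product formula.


87.9596%

Using the two-product formula:
R = 100 * c * (f - t) / (f * (c - t))
Numerator = 100 * 22.07 * (4.61 - 0.68)
= 100 * 22.07 * 3.93
= 8673.51
Denominator = 4.61 * (22.07 - 0.68)
= 4.61 * 21.39
= 98.6079
R = 8673.51 / 98.6079
= 87.9596%


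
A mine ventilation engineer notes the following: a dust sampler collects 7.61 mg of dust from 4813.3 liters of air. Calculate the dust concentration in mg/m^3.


Convert liters to m^3: 1 m^3 = 1000 L
Concentration = mass / volume * 1000
= 7.61 / 4813.3 * 1000
= 0.00158103588 * 1000
= 1.581 mg/m^3

1.581 mg/m^3


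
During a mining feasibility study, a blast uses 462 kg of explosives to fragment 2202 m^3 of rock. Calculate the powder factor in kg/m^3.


Powder factor = explosive mass / rock volume
= 462 / 2202
= 0.2098 kg/m^3

0.2098 kg/m^3


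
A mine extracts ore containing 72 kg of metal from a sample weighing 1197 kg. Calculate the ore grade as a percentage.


Ore grade = (metal mass / ore mass) * 100
= (72 / 1197) * 100
= 0.06015037594 * 100
= 6.015%

6.015%


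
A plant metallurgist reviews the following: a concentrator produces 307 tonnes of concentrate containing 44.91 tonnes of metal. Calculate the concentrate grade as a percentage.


Grade = (metal in concentrate / concentrate mass) * 100
= (44.91 / 307) * 100
= 0.146286645 * 100
= 14.6287%

14.6287%


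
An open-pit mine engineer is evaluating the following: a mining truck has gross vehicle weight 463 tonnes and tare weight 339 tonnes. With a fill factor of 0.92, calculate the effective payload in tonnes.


Maximum payload = gross - tare
= 463 - 339 = 124 tonnes
Effective payload = max payload * fill factor
= 124 * 0.92
= 114.08 tonnes

114.08 tonnes


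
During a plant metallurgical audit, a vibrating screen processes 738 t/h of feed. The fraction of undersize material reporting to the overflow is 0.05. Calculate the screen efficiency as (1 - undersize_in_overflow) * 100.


Screen efficiency = (1 - fraction of undersize in overflow) * 100
= (1 - 0.05) * 100
= 0.95 * 100
= 95.0%

95.0%


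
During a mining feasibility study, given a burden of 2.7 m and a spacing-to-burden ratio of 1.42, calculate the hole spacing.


3.834 m

Spacing = burden * ratio
= 2.7 * 1.42
= 3.834 m


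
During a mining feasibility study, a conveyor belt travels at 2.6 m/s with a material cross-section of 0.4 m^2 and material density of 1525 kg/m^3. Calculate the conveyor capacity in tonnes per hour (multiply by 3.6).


Volumetric flow = speed * area
= 2.6 * 0.4 = 1.04 m^3/s
Mass flow = volumetric * density
= 1.04 * 1525 = 1586.0 kg/s
Convert to t/h: multiply by 3.6
Capacity = 1586.0 * 3.6
= 5709.6 t/h

5709.6 t/h
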